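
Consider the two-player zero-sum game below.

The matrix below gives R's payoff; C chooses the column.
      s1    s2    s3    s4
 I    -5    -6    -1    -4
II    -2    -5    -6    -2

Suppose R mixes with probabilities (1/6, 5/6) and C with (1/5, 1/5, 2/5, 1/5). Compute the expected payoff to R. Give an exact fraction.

Against (1/5, 1/5, 2/5, 1/5), each row's expected payoff is I: -17/5; II: -21/5.
Taking the (1/6, 5/6)-weighted average: (1/6)·(-17/5) + (5/6)·(-21/5) = -61/15.

-61/15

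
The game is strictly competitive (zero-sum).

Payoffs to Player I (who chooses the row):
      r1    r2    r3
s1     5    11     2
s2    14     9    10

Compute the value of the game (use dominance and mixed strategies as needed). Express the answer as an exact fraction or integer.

Column r1 is strictly dominated by r3 for Player II (it gives Player I more in every row).
The remaining 2×2 game on (s1, s2) × (r2, r3) has no saddle point. Let Player I play s1 with probability p; indifference gives 11p + 9(1−p) = 2p + 10(1−p), so p = 1/10.
Similarly Player II's optimal q on r2 is 4/5, and the value is 11·(4/5) + (2)·(1/5) = 46/5.

46/5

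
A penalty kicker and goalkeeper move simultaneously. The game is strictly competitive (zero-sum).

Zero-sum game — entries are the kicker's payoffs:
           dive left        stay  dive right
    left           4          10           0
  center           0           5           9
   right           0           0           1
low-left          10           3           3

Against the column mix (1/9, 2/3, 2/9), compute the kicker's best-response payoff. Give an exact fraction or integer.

left: (4)·(1/9) + (10)·(2/3) + (0)·(2/9) = 64/9.
center: (0)·(1/9) + (5)·(2/3) + (9)·(2/9) = 16/3.
right: (0)·(1/9) + (0)·(2/3) + (1)·(2/9) = 2/9.
low-left: (10)·(1/9) + (3)·(2/3) + (3)·(2/9) = 34/9.
The best pure response is left with expected payoff 64/9.

64/9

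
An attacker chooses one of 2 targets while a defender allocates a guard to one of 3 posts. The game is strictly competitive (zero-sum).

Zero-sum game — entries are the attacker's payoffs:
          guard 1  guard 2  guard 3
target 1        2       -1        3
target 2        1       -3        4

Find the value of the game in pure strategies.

-1

Row minima: -1, -3 → the attacker's maximin is -1.
Column maxima: 2, -1, 4 → the defender's minimax is -1.
They coincide at (target 1, guard 2), so the value is -1.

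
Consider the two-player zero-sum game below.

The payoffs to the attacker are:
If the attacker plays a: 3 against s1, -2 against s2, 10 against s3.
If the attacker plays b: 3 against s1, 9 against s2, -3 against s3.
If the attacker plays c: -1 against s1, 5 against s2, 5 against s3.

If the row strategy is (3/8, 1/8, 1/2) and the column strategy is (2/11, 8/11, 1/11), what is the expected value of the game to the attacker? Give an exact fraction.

247/88

Against (2/11, 8/11, 1/11), each row's expected payoff is a: 0; b: 75/11; c: 43/11.
Taking the (3/8, 1/8, 1/2)-weighted average: (3/8)·(0) + (1/8)·(75/11) + (1/2)·(43/11) = 247/88.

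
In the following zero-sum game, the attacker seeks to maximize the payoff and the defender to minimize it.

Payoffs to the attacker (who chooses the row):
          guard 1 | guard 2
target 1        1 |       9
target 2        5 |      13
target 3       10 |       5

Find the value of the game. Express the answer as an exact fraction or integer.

105/13

Row target 1 is strictly dominated by row target 2, so the attacker never plays it.
The remaining 2×2 game on (target 2, target 3) × (guard 1, guard 2) has no saddle point. Let the attacker play target 2 with probability p; indifference gives 5p + 10(1−p) = 13p + 5(1−p), so p = 5/13.
Similarly the defender's optimal q on guard 1 is 8/13, and the value is 5·(8/13) + (13)·(5/13) = 105/13.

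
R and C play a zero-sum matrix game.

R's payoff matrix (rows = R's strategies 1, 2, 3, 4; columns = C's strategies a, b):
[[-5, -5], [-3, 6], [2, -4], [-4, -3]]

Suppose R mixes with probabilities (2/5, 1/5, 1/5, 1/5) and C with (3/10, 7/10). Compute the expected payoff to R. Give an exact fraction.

-61/25

Against (3/10, 7/10), each row's expected payoff is 1: -5; 2: 33/10; 3: -11/5; 4: -33/10.
Taking the (2/5, 1/5, 1/5, 1/5)-weighted average: (2/5)·(-5) + (1/5)·(33/10) + (1/5)·(-11/5) + (1/5)·(-33/10) = -61/25.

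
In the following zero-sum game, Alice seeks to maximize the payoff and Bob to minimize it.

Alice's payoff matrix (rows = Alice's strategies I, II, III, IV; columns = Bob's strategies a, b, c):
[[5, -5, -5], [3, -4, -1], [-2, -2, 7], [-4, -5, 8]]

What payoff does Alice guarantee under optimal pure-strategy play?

Row minima: -5, -4, -2, -5 → Alice's maximin is -2.
Column maxima: 5, -2, 8 → Bob's minimax is -2.
They coincide at (III, b), so the value is -2.

-2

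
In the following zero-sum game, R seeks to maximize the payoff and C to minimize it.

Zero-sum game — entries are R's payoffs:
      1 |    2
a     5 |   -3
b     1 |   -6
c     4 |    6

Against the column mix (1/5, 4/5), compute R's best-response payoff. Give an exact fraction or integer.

a: (5)·(1/5) + (-3)·(4/5) = -7/5.
b: (1)·(1/5) + (-6)·(4/5) = -23/5.
c: (4)·(1/5) + (6)·(4/5) = 28/5.
The best pure response is c with expected payoff 28/5.

28/5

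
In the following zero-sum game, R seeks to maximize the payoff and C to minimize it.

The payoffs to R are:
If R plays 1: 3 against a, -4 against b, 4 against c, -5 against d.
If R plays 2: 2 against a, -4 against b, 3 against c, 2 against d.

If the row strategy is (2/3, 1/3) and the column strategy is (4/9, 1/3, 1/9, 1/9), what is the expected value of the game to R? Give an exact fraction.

Against (4/9, 1/3, 1/9, 1/9), each row's expected payoff is 1: -1/9; 2: 1/9.
Taking the (2/3, 1/3)-weighted average: (2/3)·(-1/9) + (1/3)·(1/9) = -1/27.

-1/27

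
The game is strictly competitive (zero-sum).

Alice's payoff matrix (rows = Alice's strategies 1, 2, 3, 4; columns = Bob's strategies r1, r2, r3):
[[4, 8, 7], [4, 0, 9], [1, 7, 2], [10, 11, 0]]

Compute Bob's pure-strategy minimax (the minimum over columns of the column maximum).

The worst case (largest entry) in each column is r1: 10, r2: 11, r3: 9.
The best (smallest) of these is 9.

9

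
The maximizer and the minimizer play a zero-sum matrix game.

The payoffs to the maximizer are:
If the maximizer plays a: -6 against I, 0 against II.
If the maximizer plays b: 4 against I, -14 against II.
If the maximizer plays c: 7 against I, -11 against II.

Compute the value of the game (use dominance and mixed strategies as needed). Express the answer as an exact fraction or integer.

Row b is strictly dominated by row c, so the maximizer never plays it.
The remaining 2×2 game on (a, c) × (I, II) has no saddle point. Let the maximizer play a with probability p; indifference gives −6p + 7(1−p) = −11(1−p), so p = 3/4.
Similarly the minimizer's optimal q on I is 11/24, and the value is -6·(11/24) + (0)·(13/24) = -11/4.

-11/4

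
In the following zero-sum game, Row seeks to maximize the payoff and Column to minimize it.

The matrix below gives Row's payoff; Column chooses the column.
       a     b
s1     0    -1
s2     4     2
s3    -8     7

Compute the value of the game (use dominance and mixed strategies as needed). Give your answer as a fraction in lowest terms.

Row s1 is strictly dominated by row s2, so Row never plays it.
The remaining 2×2 game on (s2, s3) × (a, b) has no saddle point. Let Row play s2 with probability p; indifference gives 4p − 8(1−p) = 2p + 7(1−p), so p = 15/17.
Similarly Column's optimal q on a is 5/17, and the value is 4·(5/17) + (2)·(12/17) = 44/17.

44/17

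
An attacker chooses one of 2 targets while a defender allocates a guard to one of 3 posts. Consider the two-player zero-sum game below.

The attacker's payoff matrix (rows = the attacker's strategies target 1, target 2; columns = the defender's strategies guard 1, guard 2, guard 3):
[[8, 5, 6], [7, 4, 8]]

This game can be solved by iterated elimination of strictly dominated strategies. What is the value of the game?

Column guard 3 is strictly dominated by guard 2 for the defender (5<6, 4<8); eliminate guard 3.
Row target 2 is strictly dominated by row target 1 (8>7, 5>4); eliminate target 2.
Column guard 1 is strictly dominated by guard 2 for the defender (5<8); eliminate guard 1.
Only (target 1, guard 2) remains, with payoff 5.

5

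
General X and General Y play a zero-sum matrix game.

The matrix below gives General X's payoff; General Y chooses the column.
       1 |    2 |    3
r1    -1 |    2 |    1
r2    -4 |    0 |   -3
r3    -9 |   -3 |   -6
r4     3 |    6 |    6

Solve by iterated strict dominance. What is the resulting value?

3

Column 2 is strictly dominated by 1 for General Y (-1<2, -4<0, -9<-3, 3<6); eliminate 2.
Column 3 is strictly dominated by 1 for General Y (-1<1, -4<-3, -9<-6, 3<6); eliminate 3.
Row r3 is strictly dominated by row r1 (-1>-9); eliminate r3.
Row r1 is strictly dominated by row r4 (3>-1); eliminate r1.
Row r2 is strictly dominated by row r4 (3>-4); eliminate r2.
Only (r4, 1) remains, with payoff 3.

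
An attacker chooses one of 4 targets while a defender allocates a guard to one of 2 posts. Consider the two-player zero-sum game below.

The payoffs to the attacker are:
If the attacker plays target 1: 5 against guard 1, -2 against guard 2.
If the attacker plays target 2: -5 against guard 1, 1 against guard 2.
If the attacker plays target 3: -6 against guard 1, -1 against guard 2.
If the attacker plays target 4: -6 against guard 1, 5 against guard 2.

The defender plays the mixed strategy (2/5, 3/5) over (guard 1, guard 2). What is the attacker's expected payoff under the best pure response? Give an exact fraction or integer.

4/5

target 1: (5)·(2/5) + (-2)·(3/5) = 4/5.
target 2: (-5)·(2/5) + (1)·(3/5) = -7/5.
target 3: (-6)·(2/5) + (-1)·(3/5) = -3.
target 4: (-6)·(2/5) + (5)·(3/5) = 3/5.
The best pure response is target 1 with expected payoff 4/5.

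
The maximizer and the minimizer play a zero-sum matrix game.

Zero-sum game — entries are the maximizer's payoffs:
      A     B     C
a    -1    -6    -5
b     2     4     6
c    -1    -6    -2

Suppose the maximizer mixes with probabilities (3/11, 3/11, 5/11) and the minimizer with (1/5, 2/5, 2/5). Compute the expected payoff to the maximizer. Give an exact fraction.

-8/5

Against (1/5, 2/5, 2/5), each row's expected payoff is a: -23/5; b: 22/5; c: -17/5.
Taking the (3/11, 3/11, 5/11)-weighted average: (3/11)·(-23/5) + (3/11)·(22/5) + (5/11)·(-17/5) = -8/5.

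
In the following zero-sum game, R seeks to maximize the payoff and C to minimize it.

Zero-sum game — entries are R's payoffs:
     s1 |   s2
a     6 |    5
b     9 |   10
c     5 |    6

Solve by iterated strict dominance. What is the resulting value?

Row c is strictly dominated by row b (9>5, 10>6); eliminate c.
Row a is strictly dominated by row b (9>6, 10>5); eliminate a.
Column s2 is strictly dominated by s1 for C (9<10); eliminate s2.
Only (b, s1) remains, with payoff 9.

9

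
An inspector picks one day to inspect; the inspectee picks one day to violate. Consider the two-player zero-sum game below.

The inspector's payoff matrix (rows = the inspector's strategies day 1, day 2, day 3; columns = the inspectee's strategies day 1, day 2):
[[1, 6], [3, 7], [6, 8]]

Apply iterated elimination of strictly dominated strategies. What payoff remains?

Row day 1 is strictly dominated by row day 2 (3>1, 7>6); eliminate day 1.
Row day 2 is strictly dominated by row day 3 (6>3, 8>7); eliminate day 2.
Column day 2 is strictly dominated by day 1 for the inspectee (6<8); eliminate day 2.
Only (day 3, day 1) remains, with payoff 6.

6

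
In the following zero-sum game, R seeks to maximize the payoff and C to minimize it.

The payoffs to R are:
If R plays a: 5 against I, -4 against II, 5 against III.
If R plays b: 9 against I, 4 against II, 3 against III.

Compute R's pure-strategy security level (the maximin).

The worst-case payoff for each row is a: -4, b: 3.
The best of these is 3.

3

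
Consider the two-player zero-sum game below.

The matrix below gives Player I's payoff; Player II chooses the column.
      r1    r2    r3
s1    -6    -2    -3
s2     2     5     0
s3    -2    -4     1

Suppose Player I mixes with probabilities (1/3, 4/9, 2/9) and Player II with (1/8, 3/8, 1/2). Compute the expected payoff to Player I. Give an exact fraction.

Against (1/8, 3/8, 1/2), each row's expected payoff is s1: -3; s2: 17/8; s3: -5/4.
Taking the (1/3, 4/9, 2/9)-weighted average: (1/3)·(-3) + (4/9)·(17/8) + (2/9)·(-5/4) = -1/3.

-1/3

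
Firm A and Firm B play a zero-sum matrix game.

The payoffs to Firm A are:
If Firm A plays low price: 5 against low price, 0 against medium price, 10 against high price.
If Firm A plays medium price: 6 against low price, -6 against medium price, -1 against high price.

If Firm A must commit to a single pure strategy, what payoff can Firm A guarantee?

0

The worst-case payoff for each row is low price: 0, medium price: -6.
The best of these is 0.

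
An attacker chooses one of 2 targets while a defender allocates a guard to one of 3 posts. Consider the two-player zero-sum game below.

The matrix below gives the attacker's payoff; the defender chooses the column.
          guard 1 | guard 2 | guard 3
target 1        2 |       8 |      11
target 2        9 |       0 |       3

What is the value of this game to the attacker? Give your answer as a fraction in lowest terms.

24/5

Column guard 3 is strictly dominated by guard 2 for the defender (it gives the attacker more in every row).
The remaining 2×2 game on (target 1, target 2) × (guard 1, guard 2) has no saddle point. Let the attacker play target 1 with probability p; indifference gives 2p + 9(1−p) = 8p, so p = 3/5.
Similarly the defender's optimal q on guard 1 is 8/15, and the value is 2·(8/15) + (8)·(7/15) = 24/5.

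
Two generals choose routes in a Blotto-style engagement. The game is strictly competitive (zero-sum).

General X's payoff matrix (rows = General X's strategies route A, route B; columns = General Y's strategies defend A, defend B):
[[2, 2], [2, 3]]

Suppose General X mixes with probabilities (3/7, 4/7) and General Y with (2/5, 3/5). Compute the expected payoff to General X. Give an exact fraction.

82/35

Against (2/5, 3/5), each row's expected payoff is route A: 2; route B: 13/5.
Taking the (3/7, 4/7)-weighted average: (3/7)·(2) + (4/7)·(13/5) = 82/35.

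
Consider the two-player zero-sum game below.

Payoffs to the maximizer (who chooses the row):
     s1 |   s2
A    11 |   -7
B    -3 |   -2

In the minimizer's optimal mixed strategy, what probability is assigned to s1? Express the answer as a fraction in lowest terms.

Row minima are -7 and -3, so the maximizer's maximin is -3; column maxima are 11 and -2, so the minimizer's minimax is -2. These differ, so the equilibrium is in mixed strategies.
Let the minimizer play s1 with probability q. The maximizer is indifferent when 11q − 7(1−q) = −3q − 2(1−q), giving q = 5/19.

5/19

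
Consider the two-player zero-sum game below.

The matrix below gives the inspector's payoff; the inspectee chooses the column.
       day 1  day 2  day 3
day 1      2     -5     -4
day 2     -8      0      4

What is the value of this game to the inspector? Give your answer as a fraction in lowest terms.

-8/3

Column day 3 is strictly dominated by day 2 for the inspectee (it gives the inspector more in every row).
The remaining 2×2 game on (day 1, day 2) × (day 1, day 2) has no saddle point. Let the inspector play day 1 with probability p; indifference gives 2p − 8(1−p) = −5p, so p = 8/15.
Similarly the inspectee's optimal q on day 1 is 1/3, and the value is 2·(1/3) + (-5)·(2/3) = -8/3.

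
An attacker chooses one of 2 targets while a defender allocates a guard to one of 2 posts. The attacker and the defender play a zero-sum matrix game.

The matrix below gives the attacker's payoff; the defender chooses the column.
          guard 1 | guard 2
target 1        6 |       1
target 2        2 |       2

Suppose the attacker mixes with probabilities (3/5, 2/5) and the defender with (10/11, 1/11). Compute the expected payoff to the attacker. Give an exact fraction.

Against (10/11, 1/11), each row's expected payoff is target 1: 61/11; target 2: 2.
Taking the (3/5, 2/5)-weighted average: (3/5)·(61/11) + (2/5)·(2) = 227/55.

227/55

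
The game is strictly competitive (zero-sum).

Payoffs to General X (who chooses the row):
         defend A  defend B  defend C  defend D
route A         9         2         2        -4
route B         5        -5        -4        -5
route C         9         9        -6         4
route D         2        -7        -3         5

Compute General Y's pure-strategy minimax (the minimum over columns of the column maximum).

2

The worst case (largest entry) in each column is defend A: 9, defend B: 9, defend C: 2, defend D: 5.
The best (smallest) of these is 2.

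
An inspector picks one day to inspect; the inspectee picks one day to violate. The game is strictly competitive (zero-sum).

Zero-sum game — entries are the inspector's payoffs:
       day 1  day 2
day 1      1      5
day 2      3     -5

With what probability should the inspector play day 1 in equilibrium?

Row minima are 1 and -5, so the inspector's maximin is 1; column maxima are 3 and 5, so the inspectee's minimax is 3. These differ, so the equilibrium is in mixed strategies.
Let the inspector play day 1 with probability p. The inspectee is indifferent when p + 3(1−p) = 5p − 5(1−p), giving p = 2/3.

2/3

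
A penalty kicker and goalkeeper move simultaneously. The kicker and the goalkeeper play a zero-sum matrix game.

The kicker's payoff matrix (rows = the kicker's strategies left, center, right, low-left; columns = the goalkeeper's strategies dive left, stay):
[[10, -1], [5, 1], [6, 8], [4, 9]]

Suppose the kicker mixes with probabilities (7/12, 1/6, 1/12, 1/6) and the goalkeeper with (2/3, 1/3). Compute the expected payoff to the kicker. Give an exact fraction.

Against (2/3, 1/3), each row's expected payoff is left: 19/3; center: 11/3; right: 20/3; low-left: 17/3.
Taking the (7/12, 1/6, 1/12, 1/6)-weighted average: (7/12)·(19/3) + (1/6)·(11/3) + (1/12)·(20/3) + (1/6)·(17/3) = 209/36.

209/36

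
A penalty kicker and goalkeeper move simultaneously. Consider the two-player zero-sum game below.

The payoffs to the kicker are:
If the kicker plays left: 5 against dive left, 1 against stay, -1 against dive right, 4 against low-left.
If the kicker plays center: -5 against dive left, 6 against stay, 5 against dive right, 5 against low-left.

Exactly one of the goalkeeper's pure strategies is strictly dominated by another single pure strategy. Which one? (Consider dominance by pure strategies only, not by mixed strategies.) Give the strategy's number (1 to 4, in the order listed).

2

The goalkeeper prefers columns that give the kicker less. Compare stay with dive right: -1 < 1, 5 < 6.
So dive right strictly dominates stay for the goalkeeper; stay is strictly dominated.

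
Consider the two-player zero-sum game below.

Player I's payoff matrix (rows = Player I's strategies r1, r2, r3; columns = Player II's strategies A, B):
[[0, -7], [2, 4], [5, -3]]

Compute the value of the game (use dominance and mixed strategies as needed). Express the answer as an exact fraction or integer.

13/5

Row r1 is strictly dominated by row r3, so Player I never plays it.
The remaining 2×2 game on (r2, r3) × (A, B) has no saddle point. Let Player I play r2 with probability p; indifference gives 2p + 5(1−p) = 4p − 3(1−p), so p = 4/5.
Similarly Player II's optimal q on A is 7/10, and the value is 2·(7/10) + (4)·(3/10) = 13/5.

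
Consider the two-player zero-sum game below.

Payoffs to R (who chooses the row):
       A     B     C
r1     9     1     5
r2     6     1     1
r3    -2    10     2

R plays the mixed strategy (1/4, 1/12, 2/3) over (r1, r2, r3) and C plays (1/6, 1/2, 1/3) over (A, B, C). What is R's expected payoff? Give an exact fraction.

37/8

Against (1/6, 1/2, 1/3), each row's expected payoff is r1: 11/3; r2: 11/6; r3: 16/3.
Taking the (1/4, 1/12, 2/3)-weighted average: (1/4)·(11/3) + (1/12)·(11/6) + (2/3)·(16/3) = 37/8.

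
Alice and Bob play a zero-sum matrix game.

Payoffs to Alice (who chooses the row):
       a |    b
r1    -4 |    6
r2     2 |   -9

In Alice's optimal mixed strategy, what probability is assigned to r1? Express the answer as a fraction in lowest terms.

Row minima are -4 and -9, so Alice's maximin is -4; column maxima are 2 and 6, so Bob's minimax is 2. These differ, so the equilibrium is in mixed strategies.
Let Alice play r1 with probability p. Bob is indifferent when −4p + 2(1−p) = 6p − 9(1−p), giving p = 11/21.

11/21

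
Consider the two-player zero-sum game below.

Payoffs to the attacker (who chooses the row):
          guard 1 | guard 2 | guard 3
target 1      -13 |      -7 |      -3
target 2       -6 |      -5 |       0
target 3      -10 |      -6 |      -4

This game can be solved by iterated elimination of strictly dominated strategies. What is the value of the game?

-6

Column guard 2 is strictly dominated by guard 1 for the defender (-13<-7, -6<-5, -10<-6); eliminate guard 2.
Column guard 3 is strictly dominated by guard 1 for the defender (-13<-3, -6<0, -10<-4); eliminate guard 3.
Row target 1 is strictly dominated by row target 2 (-6>-13); eliminate target 1.
Row target 3 is strictly dominated by row target 2 (-6>-10); eliminate target 3.
Only (target 2, guard 1) remains, with payoff -6.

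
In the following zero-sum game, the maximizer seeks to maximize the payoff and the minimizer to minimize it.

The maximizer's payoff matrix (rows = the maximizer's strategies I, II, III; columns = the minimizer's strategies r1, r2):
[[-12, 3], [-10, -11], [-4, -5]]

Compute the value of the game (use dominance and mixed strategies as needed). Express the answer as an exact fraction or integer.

-9/2

Row II is strictly dominated by row III, so the maximizer never plays it.
The remaining 2×2 game on (I, III) × (r1, r2) has no saddle point. Let the maximizer play I with probability p; indifference gives −12p − 4(1−p) = 3p − 5(1−p), so p = 1/16.
Similarly the minimizer's optimal q on r1 is 1/2, and the value is -12·(1/2) + (3)·(1/2) = -9/2.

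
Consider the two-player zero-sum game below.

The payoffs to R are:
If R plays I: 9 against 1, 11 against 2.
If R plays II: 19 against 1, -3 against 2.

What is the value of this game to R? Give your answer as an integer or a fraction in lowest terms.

Row minima are 9 and -3, so R's maximin is 9; column maxima are 19 and 11, so C's minimax is 11. These differ, so the equilibrium is in mixed strategies.
Let R play I with probability p. C is indifferent when 9p + 19(1−p) = 11p − 3(1−p), giving p = 11/12.
Let C play 1 with probability q. R is indifferent when 9q + 11(1−q) = 19q − 3(1−q), giving q = 7/12.
The value is 9·(7/12) + (11)·(5/12) = 59/6.

59/6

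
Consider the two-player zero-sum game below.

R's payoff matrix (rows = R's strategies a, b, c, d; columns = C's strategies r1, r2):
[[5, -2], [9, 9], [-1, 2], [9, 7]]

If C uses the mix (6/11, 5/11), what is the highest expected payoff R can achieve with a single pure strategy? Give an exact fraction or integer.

9

a: (5)·(6/11) + (-2)·(5/11) = 20/11.
b: (9)·(6/11) + (9)·(5/11) = 9.
c: (-1)·(6/11) + (2)·(5/11) = 4/11.
d: (9)·(6/11) + (7)·(5/11) = 89/11.
The best pure response is b with expected payoff 9.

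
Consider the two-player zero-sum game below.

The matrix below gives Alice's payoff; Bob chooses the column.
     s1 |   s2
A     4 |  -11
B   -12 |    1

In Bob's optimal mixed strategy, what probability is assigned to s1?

3/7

Row minima are -11 and -12, so Alice's maximin is -11; column maxima are 4 and 1, so Bob's minimax is 1. These differ, so the equilibrium is in mixed strategies.
Let Bob play s1 with probability q. Alice is indifferent when 4q − 11(1−q) = −12q + (1−q), giving q = 3/7.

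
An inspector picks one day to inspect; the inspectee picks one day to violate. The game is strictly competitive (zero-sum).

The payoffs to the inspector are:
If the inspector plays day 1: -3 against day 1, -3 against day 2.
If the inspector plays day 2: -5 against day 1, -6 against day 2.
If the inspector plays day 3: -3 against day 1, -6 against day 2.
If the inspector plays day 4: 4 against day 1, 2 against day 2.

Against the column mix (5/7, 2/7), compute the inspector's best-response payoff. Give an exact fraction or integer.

day 1: (-3)·(5/7) + (-3)·(2/7) = -3.
day 2: (-5)·(5/7) + (-6)·(2/7) = -37/7.
day 3: (-3)·(5/7) + (-6)·(2/7) = -27/7.
day 4: (4)·(5/7) + (2)·(2/7) = 24/7.
The best pure response is day 4 with expected payoff 24/7.

24/7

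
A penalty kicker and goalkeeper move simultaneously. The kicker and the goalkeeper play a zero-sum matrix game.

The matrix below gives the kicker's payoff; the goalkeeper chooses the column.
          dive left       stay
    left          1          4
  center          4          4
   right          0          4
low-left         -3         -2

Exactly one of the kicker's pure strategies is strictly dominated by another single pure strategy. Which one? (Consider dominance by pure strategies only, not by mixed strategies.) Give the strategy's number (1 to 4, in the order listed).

Compare low-left with left: 1 > -3, 4 > -2.
So left strictly dominates low-left for the kicker; low-left is strictly dominated.

4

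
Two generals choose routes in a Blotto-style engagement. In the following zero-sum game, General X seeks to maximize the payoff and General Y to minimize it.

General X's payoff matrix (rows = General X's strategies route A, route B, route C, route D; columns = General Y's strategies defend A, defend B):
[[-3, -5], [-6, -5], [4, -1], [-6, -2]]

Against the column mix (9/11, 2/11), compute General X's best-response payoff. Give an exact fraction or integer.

route A: (-3)·(9/11) + (-5)·(2/11) = -37/11.
route B: (-6)·(9/11) + (-5)·(2/11) = -64/11.
route C: (4)·(9/11) + (-1)·(2/11) = 34/11.
route D: (-6)·(9/11) + (-2)·(2/11) = -58/11.
The best pure response is route C with expected payoff 34/11.

34/11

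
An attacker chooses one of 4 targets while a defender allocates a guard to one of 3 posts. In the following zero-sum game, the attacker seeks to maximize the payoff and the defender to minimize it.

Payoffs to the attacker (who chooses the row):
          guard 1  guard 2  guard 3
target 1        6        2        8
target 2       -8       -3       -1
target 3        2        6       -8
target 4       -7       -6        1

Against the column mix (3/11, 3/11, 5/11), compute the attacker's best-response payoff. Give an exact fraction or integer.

64/11

target 1: (6)·(3/11) + (2)·(3/11) + (8)·(5/11) = 64/11.
target 2: (-8)·(3/11) + (-3)·(3/11) + (-1)·(5/11) = -38/11.
target 3: (2)·(3/11) + (6)·(3/11) + (-8)·(5/11) = -16/11.
target 4: (-7)·(3/11) + (-6)·(3/11) + (1)·(5/11) = -34/11.
The best pure response is target 1 with expected payoff 64/11.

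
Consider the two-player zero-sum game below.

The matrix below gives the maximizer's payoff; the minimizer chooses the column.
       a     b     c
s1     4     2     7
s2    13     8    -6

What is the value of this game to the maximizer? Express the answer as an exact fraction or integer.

68/19

Column a is strictly dominated by b for the minimizer (it gives the maximizer more in every row).
The remaining 2×2 game on (s1, s2) × (b, c) has no saddle point. Let the maximizer play s1 with probability p; indifference gives 2p + 8(1−p) = 7p − 6(1−p), so p = 14/19.
Similarly the minimizer's optimal q on b is 13/19, and the value is 2·(13/19) + (7)·(6/19) = 68/19.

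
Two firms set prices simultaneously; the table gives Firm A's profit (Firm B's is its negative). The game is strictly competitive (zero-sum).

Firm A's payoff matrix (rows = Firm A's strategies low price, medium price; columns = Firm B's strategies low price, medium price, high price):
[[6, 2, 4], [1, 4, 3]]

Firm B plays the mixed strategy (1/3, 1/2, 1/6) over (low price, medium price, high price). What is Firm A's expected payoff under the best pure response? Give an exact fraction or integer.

low price: (6)·(1/3) + (2)·(1/2) + (4)·(1/6) = 11/3.
medium price: (1)·(1/3) + (4)·(1/2) + (3)·(1/6) = 17/6.
The best pure response is low price with expected payoff 11/3.

11/3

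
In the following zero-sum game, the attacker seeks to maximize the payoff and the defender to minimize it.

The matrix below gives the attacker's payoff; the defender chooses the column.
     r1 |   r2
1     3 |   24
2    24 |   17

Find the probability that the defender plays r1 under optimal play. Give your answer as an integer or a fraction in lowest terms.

1/4

Row minima are 3 and 17, so the attacker's maximin is 17; column maxima are 24 and 24, so the defender's minimax is 24. These differ, so the equilibrium is in mixed strategies.
Let the defender play r1 with probability q. The attacker is indifferent when 3q + 24(1−q) = 24q + 17(1−q), giving q = 1/4.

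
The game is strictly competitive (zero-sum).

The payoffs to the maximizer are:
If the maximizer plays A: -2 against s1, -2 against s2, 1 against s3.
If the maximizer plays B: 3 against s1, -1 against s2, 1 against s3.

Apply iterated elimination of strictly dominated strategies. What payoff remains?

-1

Column s3 is strictly dominated by s2 for the minimizer (-2<1, -1<1); eliminate s3.
Row A is strictly dominated by row B (3>-2, -1>-2); eliminate A.
Column s1 is strictly dominated by s2 for the minimizer (-1<3); eliminate s1.
Only (B, s2) remains, with payoff -1.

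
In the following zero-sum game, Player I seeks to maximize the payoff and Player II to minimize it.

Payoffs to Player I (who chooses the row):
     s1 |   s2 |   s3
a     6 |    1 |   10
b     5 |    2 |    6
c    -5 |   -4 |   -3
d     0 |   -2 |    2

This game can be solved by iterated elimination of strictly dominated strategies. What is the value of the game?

2

Row c is strictly dominated by row a (6>-5, 1>-4, 10>-3); eliminate c.
Row d is strictly dominated by row a (6>0, 1>-2, 10>2); eliminate d.
Column s1 is strictly dominated by s2 for Player II (1<6, 2<5); eliminate s1.
Column s3 is strictly dominated by s2 for Player II (1<10, 2<6); eliminate s3.
Row a is strictly dominated by row b (2>1); eliminate a.
Only (b, s2) remains, with payoff 2.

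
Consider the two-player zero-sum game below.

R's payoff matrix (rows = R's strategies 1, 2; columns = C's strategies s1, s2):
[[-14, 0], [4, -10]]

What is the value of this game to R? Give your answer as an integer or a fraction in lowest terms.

-5

Row minima are -14 and -10, so R's maximin is -10; column maxima are 4 and 0, so C's minimax is 0. These differ, so the equilibrium is in mixed strategies.
Let R play 1 with probability p. C is indifferent when −14p + 4(1−p) = −10(1−p), giving p = 1/2.
Let C play s1 with probability q. R is indifferent when −14q = 4q − 10(1−q), giving q = 5/14.
The value is -14·(5/14) + (0)·(9/14) = -5.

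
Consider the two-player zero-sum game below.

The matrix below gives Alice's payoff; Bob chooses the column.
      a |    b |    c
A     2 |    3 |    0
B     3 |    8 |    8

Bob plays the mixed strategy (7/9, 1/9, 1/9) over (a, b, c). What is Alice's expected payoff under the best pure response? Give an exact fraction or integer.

A: (2)·(7/9) + (3)·(1/9) + (0)·(1/9) = 17/9.
B: (3)·(7/9) + (8)·(1/9) + (8)·(1/9) = 37/9.
The best pure response is B with expected payoff 37/9.

37/9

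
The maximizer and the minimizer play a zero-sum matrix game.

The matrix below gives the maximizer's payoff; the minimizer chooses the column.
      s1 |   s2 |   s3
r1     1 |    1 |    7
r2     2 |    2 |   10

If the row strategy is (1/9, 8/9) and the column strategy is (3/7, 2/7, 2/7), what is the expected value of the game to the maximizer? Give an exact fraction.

37/9

Against (3/7, 2/7, 2/7), each row's expected payoff is r1: 19/7; r2: 30/7.
Taking the (1/9, 8/9)-weighted average: (1/9)·(19/7) + (8/9)·(30/7) = 37/9.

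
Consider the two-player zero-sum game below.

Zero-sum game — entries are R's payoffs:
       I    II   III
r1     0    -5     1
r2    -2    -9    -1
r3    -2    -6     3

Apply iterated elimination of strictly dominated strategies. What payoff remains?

Column I is strictly dominated by II for C (-5<0, -9<-2, -6<-2); eliminate I.
Row r2 is strictly dominated by row r1 (-5>-9, 1>-1); eliminate r2.
Column III is strictly dominated by II for C (-5<1, -6<3); eliminate III.
Row r3 is strictly dominated by row r1 (-5>-6); eliminate r3.
Only (r1, II) remains, with payoff -5.

-5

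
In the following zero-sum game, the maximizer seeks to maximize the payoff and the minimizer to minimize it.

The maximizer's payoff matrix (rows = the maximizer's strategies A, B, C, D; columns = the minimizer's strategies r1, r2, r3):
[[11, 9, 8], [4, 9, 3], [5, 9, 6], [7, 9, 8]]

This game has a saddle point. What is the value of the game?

Row minima: 8, 3, 5, 7 → the maximizer's maximin is 8.
Column maxima: 11, 9, 8 → the minimizer's minimax is 8.
They coincide at (A, r3), so the value is 8.

8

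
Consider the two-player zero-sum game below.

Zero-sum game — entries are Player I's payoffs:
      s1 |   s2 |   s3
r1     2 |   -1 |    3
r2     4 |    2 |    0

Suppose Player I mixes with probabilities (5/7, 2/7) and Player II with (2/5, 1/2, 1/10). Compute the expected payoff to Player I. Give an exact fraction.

Against (2/5, 1/2, 1/10), each row's expected payoff is r1: 3/5; r2: 13/5.
Taking the (5/7, 2/7)-weighted average: (5/7)·(3/5) + (2/7)·(13/5) = 41/35.

41/35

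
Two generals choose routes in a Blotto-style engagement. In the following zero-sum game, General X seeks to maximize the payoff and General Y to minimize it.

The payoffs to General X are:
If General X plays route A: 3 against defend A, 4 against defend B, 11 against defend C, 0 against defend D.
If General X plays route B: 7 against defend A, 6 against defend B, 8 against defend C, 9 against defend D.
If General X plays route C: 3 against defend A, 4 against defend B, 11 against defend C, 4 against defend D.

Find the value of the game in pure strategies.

6

Row minima: 0, 6, 3 → General X's maximin is 6.
Column maxima: 7, 6, 11, 9 → General Y's minimax is 6.
They coincide at (route B, defend B), so the value is 6.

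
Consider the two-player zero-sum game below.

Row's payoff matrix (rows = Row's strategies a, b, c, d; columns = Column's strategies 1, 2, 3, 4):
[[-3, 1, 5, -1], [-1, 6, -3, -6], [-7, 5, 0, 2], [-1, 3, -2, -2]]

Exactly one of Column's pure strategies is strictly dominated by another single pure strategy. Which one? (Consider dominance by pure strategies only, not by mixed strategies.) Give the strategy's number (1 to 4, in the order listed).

2

Column prefers columns that give Row less. Compare 2 with 1: -3 < 1, -1 < 6, -7 < 5, -1 < 3.
So 1 strictly dominates 2 for Column; 2 is strictly dominated.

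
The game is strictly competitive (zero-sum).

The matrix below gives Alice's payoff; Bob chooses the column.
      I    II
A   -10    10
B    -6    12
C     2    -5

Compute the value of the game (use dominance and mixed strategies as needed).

-6/25

Row A is strictly dominated by row B, so Alice never plays it.
The remaining 2×2 game on (B, C) × (I, II) has no saddle point. Let Alice play B with probability p; indifference gives −6p + 2(1−p) = 12p − 5(1−p), so p = 7/25.
Similarly Bob's optimal q on I is 17/25, and the value is -6·(17/25) + (12)·(8/25) = -6/25.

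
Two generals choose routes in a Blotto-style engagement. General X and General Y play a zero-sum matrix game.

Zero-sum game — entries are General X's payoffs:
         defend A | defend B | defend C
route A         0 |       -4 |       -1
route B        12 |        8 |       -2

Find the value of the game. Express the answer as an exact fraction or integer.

Column defend A is strictly dominated by defend B for General Y (it gives General X more in every row).
The remaining 2×2 game on (route A, route B) × (defend B, defend C) has no saddle point. Let General X play route A with probability p; indifference gives −4p + 8(1−p) = −p − 2(1−p), so p = 10/13.
Similarly General Y's optimal q on defend B is 1/13, and the value is -4·(1/13) + (-1)·(12/13) = -16/13.

-16/13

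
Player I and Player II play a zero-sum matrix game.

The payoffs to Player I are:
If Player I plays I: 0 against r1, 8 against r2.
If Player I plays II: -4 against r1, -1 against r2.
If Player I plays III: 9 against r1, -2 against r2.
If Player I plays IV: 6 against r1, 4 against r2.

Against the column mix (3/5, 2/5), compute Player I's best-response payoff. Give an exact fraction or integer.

I: (0)·(3/5) + (8)·(2/5) = 16/5.
II: (-4)·(3/5) + (-1)·(2/5) = -14/5.
III: (9)·(3/5) + (-2)·(2/5) = 23/5.
IV: (6)·(3/5) + (4)·(2/5) = 26/5.
The best pure response is IV with expected payoff 26/5.

26/5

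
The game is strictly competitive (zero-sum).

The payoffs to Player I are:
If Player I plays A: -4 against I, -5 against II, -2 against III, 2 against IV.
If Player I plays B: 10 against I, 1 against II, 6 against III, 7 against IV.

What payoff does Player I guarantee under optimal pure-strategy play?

1

Row minima: -5, 1 → Player I's maximin is 1.
Column maxima: 10, 1, 6, 7 → Player II's minimax is 1.
They coincide at (B, II), so the value is 1.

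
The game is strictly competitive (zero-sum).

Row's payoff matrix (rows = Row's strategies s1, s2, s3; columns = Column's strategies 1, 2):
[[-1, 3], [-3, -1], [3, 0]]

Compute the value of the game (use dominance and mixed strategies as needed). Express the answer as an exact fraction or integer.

Row s2 is strictly dominated by row s1, so Row never plays it.
The remaining 2×2 game on (s1, s3) × (1, 2) has no saddle point. Let Row play s1 with probability p; indifference gives −p + 3(1−p) = 3p, so p = 3/7.
Similarly Column's optimal q on 1 is 3/7, and the value is -1·(3/7) + (3)·(4/7) = 9/7.

9/7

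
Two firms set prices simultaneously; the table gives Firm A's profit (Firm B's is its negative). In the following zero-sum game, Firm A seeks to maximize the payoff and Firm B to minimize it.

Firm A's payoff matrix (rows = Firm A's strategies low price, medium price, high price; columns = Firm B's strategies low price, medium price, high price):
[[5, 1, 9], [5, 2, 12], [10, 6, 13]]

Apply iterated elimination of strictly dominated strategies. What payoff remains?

6

Row low price is strictly dominated by row high price (10>5, 6>1, 13>9); eliminate low price.
Row medium price is strictly dominated by row high price (10>5, 6>2, 13>12); eliminate medium price.
Column high price is strictly dominated by low price for Firm B (10<13); eliminate high price.
Column low price is strictly dominated by medium price for Firm B (6<10); eliminate low price.
Only (high price, medium price) remains, with payoff 6.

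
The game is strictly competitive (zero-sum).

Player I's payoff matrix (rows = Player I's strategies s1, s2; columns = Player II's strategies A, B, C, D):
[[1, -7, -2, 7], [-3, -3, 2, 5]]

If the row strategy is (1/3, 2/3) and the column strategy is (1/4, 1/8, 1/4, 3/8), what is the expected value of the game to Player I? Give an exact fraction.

4/3

Against (1/4, 1/8, 1/4, 3/8), each row's expected payoff is s1: 3/2; s2: 5/4.
Taking the (1/3, 2/3)-weighted average: (1/3)·(3/2) + (2/3)·(5/4) = 4/3.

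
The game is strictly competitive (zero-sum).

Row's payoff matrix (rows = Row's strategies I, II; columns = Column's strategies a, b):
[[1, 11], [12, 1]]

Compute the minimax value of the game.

131/21

Row minima are 1 and 1, so Row's maximin is 1; column maxima are 12 and 11, so Column's minimax is 11. These differ, so the equilibrium is in mixed strategies.
Let Row play I with probability p. Column is indifferent when p + 12(1−p) = 11p + (1−p), giving p = 11/21.
Let Column play a with probability q. Row is indifferent when q + 11(1−q) = 12q + (1−q), giving q = 10/21.
The value is 1·(10/21) + (11)·(11/21) = 131/21.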